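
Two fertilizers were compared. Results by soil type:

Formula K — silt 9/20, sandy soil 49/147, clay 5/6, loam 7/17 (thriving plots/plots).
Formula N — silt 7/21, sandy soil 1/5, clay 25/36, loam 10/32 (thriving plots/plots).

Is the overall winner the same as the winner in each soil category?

No

Silt: Formula K 9/20 = 45.0%, Formula N 7/21 = 33.3% → Formula K
Sandy soil: Formula K 49/147 = 33.3%, Formula N 1/5 = 20.0% → Formula K
Clay: Formula K 5/6 = 83.3%, Formula N 25/36 = 69.4% → Formula K
Loam: Formula K 7/17 = 41.2%, Formula N 10/32 = 31.2% → Formula K
Overall: Formula K 70/190 = 36.8%, Formula N 43/94 = 45.7% → Formula N
Formula K wins each soil group but Formula N wins overall — the comparison reverses. Formula K's plots skew toward sandy soil, which has a lower base rate.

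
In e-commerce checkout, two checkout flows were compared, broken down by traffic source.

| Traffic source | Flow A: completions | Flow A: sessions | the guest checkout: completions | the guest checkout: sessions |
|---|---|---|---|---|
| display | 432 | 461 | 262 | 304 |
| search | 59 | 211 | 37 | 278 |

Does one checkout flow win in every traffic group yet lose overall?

No

Display: Flow A 432/461 = 93.7%, the guest checkout 262/304 = 86.2% → Flow A
Search: Flow A 59/211 = 28.0%, the guest checkout 37/278 = 13.3% → Flow A
Overall: Flow A 491/672 = 73.1%, the guest checkout 299/582 = 51.4% → Flow A
Flow A wins overall and in every traffic group — no reversal.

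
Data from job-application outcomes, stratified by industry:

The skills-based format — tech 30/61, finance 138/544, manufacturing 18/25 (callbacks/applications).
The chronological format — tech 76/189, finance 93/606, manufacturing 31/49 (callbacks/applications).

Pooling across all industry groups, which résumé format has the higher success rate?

Tech: the skills-based format 30/61 = 49.2%, the chronological format 76/189 = 40.2% → the skills-based format
Finance: the skills-based format 138/544 = 25.4%, the chronological format 93/606 = 15.3% → the skills-based format
Manufacturing: the skills-based format 18/25 = 72.0%, the chronological format 31/49 = 63.3% → the skills-based format
Overall: the skills-based format 186/630 = 29.5%, the chronological format 200/844 = 23.7% → the skills-based format

the skills-based format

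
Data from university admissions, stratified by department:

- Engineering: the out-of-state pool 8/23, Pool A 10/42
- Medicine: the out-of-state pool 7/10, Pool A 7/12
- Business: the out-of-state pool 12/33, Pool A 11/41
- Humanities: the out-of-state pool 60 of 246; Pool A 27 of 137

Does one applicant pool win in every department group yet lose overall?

No

Engineering: the out-of-state pool 8/23 = 34.8%, Pool A 10/42 = 23.8% → the out-of-state pool
Medicine: the out-of-state pool 7/10 = 70.0%, Pool A 7/12 = 58.3% → the out-of-state pool
Business: the out-of-state pool 12/33 = 36.4%, Pool A 11/41 = 26.8% → the out-of-state pool
Humanities: the out-of-state pool 60/246 = 24.4%, Pool A 27/137 = 19.7% → the out-of-state pool
Overall: the out-of-state pool 87/312 = 27.9%, Pool A 55/232 = 23.7% → the out-of-state pool
The out-of-state pool wins overall and in every department group — no reversal.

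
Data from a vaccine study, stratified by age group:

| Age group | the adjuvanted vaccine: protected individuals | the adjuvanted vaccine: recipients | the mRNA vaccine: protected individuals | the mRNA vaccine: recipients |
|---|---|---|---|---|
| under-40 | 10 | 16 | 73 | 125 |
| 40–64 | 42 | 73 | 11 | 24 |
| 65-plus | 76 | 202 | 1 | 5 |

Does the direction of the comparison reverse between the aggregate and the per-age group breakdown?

Under-40: the adjuvanted vaccine 10/16 = 62.5%, the mRNA vaccine 73/125 = 58.4% → the adjuvanted vaccine
40–64: the adjuvanted vaccine 42/73 = 57.5%, the mRNA vaccine 11/24 = 45.8% → the adjuvanted vaccine
65-plus: the adjuvanted vaccine 76/202 = 37.6%, the mRNA vaccine 1/5 = 20.0% → the adjuvanted vaccine
Overall: the adjuvanted vaccine 128/291 = 44.0%, the mRNA vaccine 85/154 = 55.2% → the mRNA vaccine
The adjuvanted vaccine wins each age group but the mRNA vaccine wins overall — the comparison reverses. The adjuvanted vaccine's recipients skew toward 65-plus, which has a lower base rate.

Yes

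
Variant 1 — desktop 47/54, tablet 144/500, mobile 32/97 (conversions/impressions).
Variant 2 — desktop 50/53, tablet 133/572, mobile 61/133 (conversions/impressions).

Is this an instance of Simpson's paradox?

No

Desktop: Variant 1 47/54 = 87.0%, Variant 2 50/53 = 94.3% → Variant 2
Tablet: Variant 1 144/500 = 28.8%, Variant 2 133/572 = 23.3% → Variant 1
Mobile: Variant 1 32/97 = 33.0%, Variant 2 61/133 = 45.9% → Variant 2
Overall: Variant 1 223/651 = 34.3%, Variant 2 244/758 = 32.2% → Variant 1
Neither sweeps: Variant 1 wins 1 of 3 groups, Variant 2 wins 2. Variant 1 wins overall but not every group — no Simpson reversal.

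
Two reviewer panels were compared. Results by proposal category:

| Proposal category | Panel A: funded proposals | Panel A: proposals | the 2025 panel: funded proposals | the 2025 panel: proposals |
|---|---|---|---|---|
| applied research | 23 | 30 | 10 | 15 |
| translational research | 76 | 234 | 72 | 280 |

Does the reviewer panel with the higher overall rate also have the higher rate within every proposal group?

Applied research: Panel A 23/30 = 76.7%, the 2025 panel 10/15 = 66.7% → Panel A
Translational research: Panel A 76/234 = 32.5%, the 2025 panel 72/280 = 25.7% → Panel A
Overall: Panel A 99/264 = 37.5%, the 2025 panel 82/295 = 27.8% → Panel A
Panel A wins overall and in every proposal group — no reversal.

Yes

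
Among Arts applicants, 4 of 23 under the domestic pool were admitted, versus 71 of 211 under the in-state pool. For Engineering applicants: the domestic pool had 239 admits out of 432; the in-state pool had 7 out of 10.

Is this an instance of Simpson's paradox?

Yes

Arts: the domestic pool 4/23 = 17.4%, the in-state pool 71/211 = 33.6% → the in-state pool
Engineering: the domestic pool 239/432 = 55.3%, the in-state pool 7/10 = 70.0% → the in-state pool
Overall: the domestic pool 243/455 = 53.4%, the in-state pool 78/221 = 35.3% → the domestic pool
The in-state pool wins each department group but the domestic pool wins overall — the comparison reverses. The in-state pool's applicants skew toward Arts, which has a lower base rate.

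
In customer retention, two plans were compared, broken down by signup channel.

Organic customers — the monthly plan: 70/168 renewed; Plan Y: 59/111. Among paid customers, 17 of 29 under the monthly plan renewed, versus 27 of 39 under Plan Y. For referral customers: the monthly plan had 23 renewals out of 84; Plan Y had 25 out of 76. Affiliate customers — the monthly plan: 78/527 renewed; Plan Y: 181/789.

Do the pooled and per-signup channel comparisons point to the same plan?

Organic: the monthly plan 70/168 = 41.7%, Plan Y 59/111 = 53.2% → Plan Y
Paid: the monthly plan 17/29 = 58.6%, Plan Y 27/39 = 69.2% → Plan Y
Referral: the monthly plan 23/84 = 27.4%, Plan Y 25/76 = 32.9% → Plan Y
Affiliate: the monthly plan 78/527 = 14.8%, Plan Y 181/789 = 22.9% → Plan Y
Overall: the monthly plan 188/808 = 23.3%, Plan Y 292/1015 = 28.8% → Plan Y
Plan Y wins overall and in every signup group — no reversal.

Yes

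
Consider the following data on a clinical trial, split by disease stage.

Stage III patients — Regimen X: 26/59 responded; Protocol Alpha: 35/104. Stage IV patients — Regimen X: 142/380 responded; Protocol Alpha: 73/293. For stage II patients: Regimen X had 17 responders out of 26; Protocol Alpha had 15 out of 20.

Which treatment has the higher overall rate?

Stage III: Regimen X 26/59 = 44.1%, Protocol Alpha 35/104 = 33.7% → Regimen X
Stage IV: Regimen X 142/380 = 37.4%, Protocol Alpha 73/293 = 24.9% → Regimen X
Stage II: Regimen X 17/26 = 65.4%, Protocol Alpha 15/20 = 75.0% → Protocol Alpha
Overall: Regimen X 185/465 = 39.8%, Protocol Alpha 123/417 = 29.5% → Regimen X
(Neither sweeps every disease group, but Regimen X has the higher pooled rate.)

Regimen X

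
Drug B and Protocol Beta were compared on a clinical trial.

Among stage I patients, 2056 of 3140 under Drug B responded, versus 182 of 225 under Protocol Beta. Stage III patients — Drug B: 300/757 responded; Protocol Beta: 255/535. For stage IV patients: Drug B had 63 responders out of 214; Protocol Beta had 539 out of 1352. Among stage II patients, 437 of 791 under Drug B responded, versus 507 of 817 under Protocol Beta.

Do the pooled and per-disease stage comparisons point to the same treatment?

Stage I: Drug B 2056/3140 = 65.5%, Protocol Beta 182/225 = 80.9% → Protocol Beta
Stage III: Drug B 300/757 = 39.6%, Protocol Beta 255/535 = 47.7% → Protocol Beta
Stage IV: Drug B 63/214 = 29.4%, Protocol Beta 539/1352 = 39.9% → Protocol Beta
Stage II: Drug B 437/791 = 55.2%, Protocol Beta 507/817 = 62.1% → Protocol Beta
Overall: Drug B 2856/4902 = 58.3%, Protocol Beta 1483/2929 = 50.6% → Drug B
Protocol Beta wins each disease group but Drug B wins overall — the comparison reverses. Protocol Beta's patients skew toward stage IV, which has a lower base rate.

No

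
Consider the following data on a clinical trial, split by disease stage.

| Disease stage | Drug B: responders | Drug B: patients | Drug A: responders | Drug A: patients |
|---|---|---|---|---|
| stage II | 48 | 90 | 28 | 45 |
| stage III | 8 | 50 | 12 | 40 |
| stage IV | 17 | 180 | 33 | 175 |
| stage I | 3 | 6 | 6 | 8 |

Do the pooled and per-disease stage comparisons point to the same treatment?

Stage II: Drug B 48/90 = 53.3%, Drug A 28/45 = 62.2% → Drug A
Stage III: Drug B 8/50 = 16.0%, Drug A 12/40 = 30.0% → Drug A
Stage IV: Drug B 17/180 = 9.4%, Drug A 33/175 = 18.9% → Drug A
Stage I: Drug B 3/6 = 50.0%, Drug A 6/8 = 75.0% → Drug A
Overall: Drug B 76/326 = 23.3%, Drug A 79/268 = 29.5% → Drug A
Drug A wins overall and in every disease group — no reversal.

Yes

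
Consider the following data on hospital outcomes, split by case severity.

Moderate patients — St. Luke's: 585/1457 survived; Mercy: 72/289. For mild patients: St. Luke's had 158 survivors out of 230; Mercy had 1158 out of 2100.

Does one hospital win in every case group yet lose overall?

Yes

Moderate: St. Luke's 585/1457 = 40.2%, Mercy 72/289 = 24.9% → St. Luke's
Mild: St. Luke's 158/230 = 68.7%, Mercy 1158/2100 = 55.1% → St. Luke's
Overall: St. Luke's 743/1687 = 44.0%, Mercy 1230/2389 = 51.5% → Mercy
St. Luke's wins each case group but Mercy wins overall — the comparison reverses. St. Luke's's patients skew toward moderate, which has a lower base rate.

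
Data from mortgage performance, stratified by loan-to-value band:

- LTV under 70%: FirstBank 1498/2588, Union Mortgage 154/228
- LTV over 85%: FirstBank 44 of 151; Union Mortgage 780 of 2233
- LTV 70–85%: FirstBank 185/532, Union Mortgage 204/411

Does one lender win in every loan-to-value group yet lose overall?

LTV under 70%: FirstBank 1498/2588 = 57.9%, Union Mortgage 154/228 = 67.5% → Union Mortgage
LTV over 85%: FirstBank 44/151 = 29.1%, Union Mortgage 780/2233 = 34.9% → Union Mortgage
LTV 70–85%: FirstBank 185/532 = 34.8%, Union Mortgage 204/411 = 49.6% → Union Mortgage
Overall: FirstBank 1727/3271 = 52.8%, Union Mortgage 1138/2872 = 39.6% → FirstBank
Union Mortgage wins each loan-to-value group but FirstBank wins overall — the comparison reverses. Union Mortgage's loans skew toward LTV over 85%, which has a lower base rate.

Yes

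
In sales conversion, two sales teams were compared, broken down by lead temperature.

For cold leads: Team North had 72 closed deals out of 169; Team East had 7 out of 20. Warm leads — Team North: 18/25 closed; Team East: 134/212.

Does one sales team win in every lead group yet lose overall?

Cold: Team North 72/169 = 42.6%, Team East 7/20 = 35.0% → Team North
Warm: Team North 18/25 = 72.0%, Team East 134/212 = 63.2% → Team North
Overall: Team North 90/194 = 46.4%, Team East 141/232 = 60.8% → Team East
Team North wins each lead group but Team East wins overall — the comparison reverses. Team North's leads skew toward cold, which has a lower base rate.

Yes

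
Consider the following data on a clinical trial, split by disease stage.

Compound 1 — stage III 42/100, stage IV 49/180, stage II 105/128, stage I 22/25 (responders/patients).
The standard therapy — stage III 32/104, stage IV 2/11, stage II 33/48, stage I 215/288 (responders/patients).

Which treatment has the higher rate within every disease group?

Stage III: Compound 1 42/100 = 42.0%, the standard therapy 32/104 = 30.8% → Compound 1
Stage IV: Compound 1 49/180 = 27.2%, the standard therapy 2/11 = 18.2% → Compound 1
Stage II: Compound 1 105/128 = 82.0%, the standard therapy 33/48 = 68.8% → Compound 1
Stage I: Compound 1 22/25 = 88.0%, the standard therapy 215/288 = 74.7% → Compound 1
Compound 1 has the higher rate in all 4 groups.

Compound 1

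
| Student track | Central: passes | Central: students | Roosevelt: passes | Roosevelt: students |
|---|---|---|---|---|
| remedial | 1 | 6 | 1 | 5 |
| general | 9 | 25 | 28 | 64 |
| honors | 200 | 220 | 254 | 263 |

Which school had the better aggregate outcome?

Roosevelt

Remedial: Central 1/6 = 16.7%, Roosevelt 1/5 = 20.0% → Roosevelt
General: Central 9/25 = 36.0%, Roosevelt 28/64 = 43.8% → Roosevelt
Honors: Central 200/220 = 90.9%, Roosevelt 254/263 = 96.6% → Roosevelt
Overall: Central 210/251 = 83.7%, Roosevelt 283/332 = 85.2% → Roosevelt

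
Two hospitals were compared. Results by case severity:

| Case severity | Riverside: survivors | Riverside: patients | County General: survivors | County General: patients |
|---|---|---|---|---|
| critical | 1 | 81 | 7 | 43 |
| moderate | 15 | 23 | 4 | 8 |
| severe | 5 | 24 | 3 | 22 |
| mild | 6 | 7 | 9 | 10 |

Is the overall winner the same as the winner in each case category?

Critical: Riverside 1/81 = 1.2%, County General 7/43 = 16.3% → County General
Moderate: Riverside 15/23 = 65.2%, County General 4/8 = 50.0% → Riverside
Severe: Riverside 5/24 = 20.8%, County General 3/22 = 13.6% → Riverside
Mild: Riverside 6/7 = 85.7%, County General 9/10 = 90.0% → County General
Overall: Riverside 27/135 = 20.0%, County General 23/83 = 27.7% → County General
Neither sweeps: Riverside wins 2 of 4 groups, County General wins 2. County General wins overall but not every group — no Simpson reversal.

No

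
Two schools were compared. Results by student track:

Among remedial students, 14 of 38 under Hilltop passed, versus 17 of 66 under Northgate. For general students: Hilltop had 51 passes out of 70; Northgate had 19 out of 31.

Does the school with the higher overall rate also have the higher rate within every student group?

Yes

Remedial: Hilltop 14/38 = 36.8%, Northgate 17/66 = 25.8% → Hilltop
General: Hilltop 51/70 = 72.9%, Northgate 19/31 = 61.3% → Hilltop
Overall: Hilltop 65/108 = 60.2%, Northgate 36/97 = 37.1% → Hilltop
Hilltop wins overall and in every student group — no reversal.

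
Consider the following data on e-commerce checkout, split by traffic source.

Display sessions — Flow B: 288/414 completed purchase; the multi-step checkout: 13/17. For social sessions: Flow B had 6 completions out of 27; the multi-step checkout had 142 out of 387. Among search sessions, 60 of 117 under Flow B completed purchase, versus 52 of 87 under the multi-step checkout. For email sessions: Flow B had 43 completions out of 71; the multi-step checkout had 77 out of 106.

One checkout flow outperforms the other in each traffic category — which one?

Display: Flow B 288/414 = 69.6%, the multi-step checkout 13/17 = 76.5% → the multi-step checkout
Social: Flow B 6/27 = 22.2%, the multi-step checkout 142/387 = 36.7% → the multi-step checkout
Search: Flow B 60/117 = 51.3%, the multi-step checkout 52/87 = 59.8% → the multi-step checkout
Email: Flow B 43/71 = 60.6%, the multi-step checkout 77/106 = 72.6% → the multi-step checkout
The multi-step checkout has the higher rate in all 4 groups.

the multi-step checkout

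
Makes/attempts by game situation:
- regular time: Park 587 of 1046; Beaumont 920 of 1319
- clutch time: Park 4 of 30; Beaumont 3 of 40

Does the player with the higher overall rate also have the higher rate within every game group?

Regular time: Park 587/1046 = 56.1%, Beaumont 920/1319 = 69.7% → Beaumont
Clutch time: Park 4/30 = 13.3%, Beaumont 3/40 = 7.5% → Park
Overall: Park 591/1076 = 54.9%, Beaumont 923/1359 = 67.9% → Beaumont
Neither sweeps: Park wins 1 of 2 groups, Beaumont wins 1. Beaumont wins overall but not every group — no Simpson reversal.

No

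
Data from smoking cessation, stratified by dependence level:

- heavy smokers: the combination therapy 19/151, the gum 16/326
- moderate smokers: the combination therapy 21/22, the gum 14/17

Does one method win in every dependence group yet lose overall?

Heavy smokers: the combination therapy 19/151 = 12.6%, the gum 16/326 = 4.9% → the combination therapy
Moderate smokers: the combination therapy 21/22 = 95.5%, the gum 14/17 = 82.4% → the combination therapy
Overall: the combination therapy 40/173 = 23.1%, the gum 30/343 = 8.7% → the combination therapy
The combination therapy wins overall and in every dependence group — no reversal.

No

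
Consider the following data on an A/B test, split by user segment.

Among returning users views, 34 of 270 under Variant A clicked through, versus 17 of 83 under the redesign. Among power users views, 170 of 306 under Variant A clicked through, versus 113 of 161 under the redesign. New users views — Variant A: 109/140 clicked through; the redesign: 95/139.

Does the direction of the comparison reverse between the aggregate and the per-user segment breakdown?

No

Returning users: Variant A 34/270 = 12.6%, the redesign 17/83 = 20.5% → the redesign
Power users: Variant A 170/306 = 55.6%, the redesign 113/161 = 70.2% → the redesign
New users: Variant A 109/140 = 77.9%, the redesign 95/139 = 68.3% → Variant A
Overall: Variant A 313/716 = 43.7%, the redesign 225/383 = 58.7% → the redesign
Neither sweeps: Variant A wins 1 of 3 groups, the redesign wins 2. The redesign wins overall but not every group — no Simpson reversal.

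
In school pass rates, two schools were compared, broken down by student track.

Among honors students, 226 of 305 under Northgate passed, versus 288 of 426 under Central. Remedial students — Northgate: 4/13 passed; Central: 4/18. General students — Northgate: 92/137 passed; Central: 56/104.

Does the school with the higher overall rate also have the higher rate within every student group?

Yes

Honors: Northgate 226/305 = 74.1%, Central 288/426 = 67.6% → Northgate
Remedial: Northgate 4/13 = 30.8%, Central 4/18 = 22.2% → Northgate
General: Northgate 92/137 = 67.2%, Central 56/104 = 53.8% → Northgate
Overall: Northgate 322/455 = 70.8%, Central 348/548 = 63.5% → Northgate
Northgate wins overall and in every student group — no reversal.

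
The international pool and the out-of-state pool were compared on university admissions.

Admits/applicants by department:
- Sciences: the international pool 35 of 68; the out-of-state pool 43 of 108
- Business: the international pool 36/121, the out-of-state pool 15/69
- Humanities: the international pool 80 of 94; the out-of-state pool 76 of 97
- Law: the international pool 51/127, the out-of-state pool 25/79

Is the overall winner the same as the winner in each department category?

Sciences: the international pool 35/68 = 51.5%, the out-of-state pool 43/108 = 39.8% → the international pool
Business: the international pool 36/121 = 29.8%, the out-of-state pool 15/69 = 21.7% → the international pool
Humanities: the international pool 80/94 = 85.1%, the out-of-state pool 76/97 = 78.4% → the international pool
Law: the international pool 51/127 = 40.2%, the out-of-state pool 25/79 = 31.6% → the international pool
Overall: the international pool 202/410 = 49.3%, the out-of-state pool 159/353 = 45.0% → the international pool
The international pool wins overall and in every department group — no reversal.

Yes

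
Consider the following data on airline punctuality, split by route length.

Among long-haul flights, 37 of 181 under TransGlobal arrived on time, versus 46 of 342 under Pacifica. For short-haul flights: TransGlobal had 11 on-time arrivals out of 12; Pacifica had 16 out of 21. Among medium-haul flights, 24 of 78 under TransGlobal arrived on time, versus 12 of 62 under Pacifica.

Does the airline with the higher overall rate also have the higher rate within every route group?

Yes

Long-haul: TransGlobal 37/181 = 20.4%, Pacifica 46/342 = 13.5% → TransGlobal
Short-haul: TransGlobal 11/12 = 91.7%, Pacifica 16/21 = 76.2% → TransGlobal
Medium-haul: TransGlobal 24/78 = 30.8%, Pacifica 12/62 = 19.4% → TransGlobal
Overall: TransGlobal 72/271 = 26.6%, Pacifica 74/425 = 17.4% → TransGlobal
TransGlobal wins overall and in every route group — no reversal.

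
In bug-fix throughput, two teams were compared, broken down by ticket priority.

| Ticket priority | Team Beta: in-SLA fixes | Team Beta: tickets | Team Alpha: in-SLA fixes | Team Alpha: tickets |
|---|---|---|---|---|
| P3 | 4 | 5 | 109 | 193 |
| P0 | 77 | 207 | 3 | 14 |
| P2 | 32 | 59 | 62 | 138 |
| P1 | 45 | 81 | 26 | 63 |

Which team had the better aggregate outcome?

P3: Team Beta 4/5 = 80.0%, Team Alpha 109/193 = 56.5% → Team Beta
P0: Team Beta 77/207 = 37.2%, Team Alpha 3/14 = 21.4% → Team Beta
P2: Team Beta 32/59 = 54.2%, Team Alpha 62/138 = 44.9% → Team Beta
P1: Team Beta 45/81 = 55.6%, Team Alpha 26/63 = 41.3% → Team Beta
Overall: Team Beta 158/352 = 44.9%, Team Alpha 200/408 = 49.0% → Team Alpha
(Team Beta wins every ticket group but Team Alpha wins overall — Team Beta's tickets skew toward the low-rate P0 group.)

Team Alpha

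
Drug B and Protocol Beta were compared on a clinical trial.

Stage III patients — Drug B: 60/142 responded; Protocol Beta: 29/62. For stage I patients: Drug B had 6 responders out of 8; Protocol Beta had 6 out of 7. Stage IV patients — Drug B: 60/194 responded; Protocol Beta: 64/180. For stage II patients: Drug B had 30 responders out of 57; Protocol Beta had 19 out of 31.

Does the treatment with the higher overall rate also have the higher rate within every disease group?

Yes

Stage III: Drug B 60/142 = 42.3%, Protocol Beta 29/62 = 46.8% → Protocol Beta
Stage I: Drug B 6/8 = 75.0%, Protocol Beta 6/7 = 85.7% → Protocol Beta
Stage IV: Drug B 60/194 = 30.9%, Protocol Beta 64/180 = 35.6% → Protocol Beta
Stage II: Drug B 30/57 = 52.6%, Protocol Beta 19/31 = 61.3% → Protocol Beta
Overall: Drug B 156/401 = 38.9%, Protocol Beta 118/280 = 42.1% → Protocol Beta
Protocol Beta wins overall and in every disease group — no reversal.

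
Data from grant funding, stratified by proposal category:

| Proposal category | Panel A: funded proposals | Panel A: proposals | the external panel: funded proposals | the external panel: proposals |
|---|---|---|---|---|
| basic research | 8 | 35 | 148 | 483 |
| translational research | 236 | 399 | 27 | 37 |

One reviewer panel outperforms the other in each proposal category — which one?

the external panel

Basic research: Panel A 8/35 = 22.9%, the external panel 148/483 = 30.6% → the external panel
Translational research: Panel A 236/399 = 59.1%, the external panel 27/37 = 73.0% → the external panel
The external panel has the higher rate in both groups.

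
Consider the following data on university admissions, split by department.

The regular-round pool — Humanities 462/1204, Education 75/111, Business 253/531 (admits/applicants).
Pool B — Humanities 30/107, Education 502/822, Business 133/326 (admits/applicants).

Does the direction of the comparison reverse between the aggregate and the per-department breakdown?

Yes

Humanities: the regular-round pool 462/1204 = 38.4%, Pool B 30/107 = 28.0% → the regular-round pool
Education: the regular-round pool 75/111 = 67.6%, Pool B 502/822 = 61.1% → the regular-round pool
Business: the regular-round pool 253/531 = 47.6%, Pool B 133/326 = 40.8% → the regular-round pool
Overall: the regular-round pool 790/1846 = 42.8%, Pool B 665/1255 = 53.0% → Pool B
The regular-round pool wins each department group but Pool B wins overall — the comparison reverses. The regular-round pool's applicants skew toward Humanities, which has a lower base rate.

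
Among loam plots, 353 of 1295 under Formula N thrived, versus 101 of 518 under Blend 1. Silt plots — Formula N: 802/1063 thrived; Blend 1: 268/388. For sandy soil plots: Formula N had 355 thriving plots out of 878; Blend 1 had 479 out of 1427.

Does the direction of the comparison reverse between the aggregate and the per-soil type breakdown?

No

Loam: Formula N 353/1295 = 27.3%, Blend 1 101/518 = 19.5% → Formula N
Silt: Formula N 802/1063 = 75.4%, Blend 1 268/388 = 69.1% → Formula N
Sandy soil: Formula N 355/878 = 40.4%, Blend 1 479/1427 = 33.6% → Formula N
Overall: Formula N 1510/3236 = 46.7%, Blend 1 848/2333 = 36.3% → Formula N
Formula N wins overall and in every soil group — no reversal.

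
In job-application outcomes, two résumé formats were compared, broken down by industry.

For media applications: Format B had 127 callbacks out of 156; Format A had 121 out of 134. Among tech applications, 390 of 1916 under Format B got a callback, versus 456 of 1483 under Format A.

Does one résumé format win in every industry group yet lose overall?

Media: Format B 127/156 = 81.4%, Format A 121/134 = 90.3% → Format A
Tech: Format B 390/1916 = 20.4%, Format A 456/1483 = 30.7% → Format A
Overall: Format B 517/2072 = 25.0%, Format A 577/1617 = 35.7% → Format A
Format A wins overall and in every industry group — no reversal.

No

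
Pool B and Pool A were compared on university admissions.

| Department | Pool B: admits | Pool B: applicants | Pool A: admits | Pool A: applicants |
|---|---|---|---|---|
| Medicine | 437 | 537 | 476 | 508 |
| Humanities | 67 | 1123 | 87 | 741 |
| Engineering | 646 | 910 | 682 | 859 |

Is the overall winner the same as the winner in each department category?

Medicine: Pool B 437/537 = 81.4%, Pool A 476/508 = 93.7% → Pool A
Humanities: Pool B 67/1123 = 6.0%, Pool A 87/741 = 11.7% → Pool A
Engineering: Pool B 646/910 = 71.0%, Pool A 682/859 = 79.4% → Pool A
Overall: Pool B 1150/2570 = 44.7%, Pool A 1245/2108 = 59.1% → Pool A
Pool A wins overall and in every department group — no reversal.

Yes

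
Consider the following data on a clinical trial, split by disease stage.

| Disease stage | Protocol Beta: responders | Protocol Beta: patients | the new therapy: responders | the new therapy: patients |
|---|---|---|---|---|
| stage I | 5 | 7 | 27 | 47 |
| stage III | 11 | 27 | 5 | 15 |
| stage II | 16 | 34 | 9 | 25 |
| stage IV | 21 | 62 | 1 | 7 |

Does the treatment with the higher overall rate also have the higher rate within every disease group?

Stage I: Protocol Beta 5/7 = 71.4%, the new therapy 27/47 = 57.4% → Protocol Beta
Stage III: Protocol Beta 11/27 = 40.7%, the new therapy 5/15 = 33.3% → Protocol Beta
Stage II: Protocol Beta 16/34 = 47.1%, the new therapy 9/25 = 36.0% → Protocol Beta
Stage IV: Protocol Beta 21/62 = 33.9%, the new therapy 1/7 = 14.3% → Protocol Beta
Overall: Protocol Beta 53/130 = 40.8%, the new therapy 42/94 = 44.7% → the new therapy
Protocol Beta wins each disease group but the new therapy wins overall — the comparison reverses. Protocol Beta's patients skew toward stage IV, which has a lower base rate.

No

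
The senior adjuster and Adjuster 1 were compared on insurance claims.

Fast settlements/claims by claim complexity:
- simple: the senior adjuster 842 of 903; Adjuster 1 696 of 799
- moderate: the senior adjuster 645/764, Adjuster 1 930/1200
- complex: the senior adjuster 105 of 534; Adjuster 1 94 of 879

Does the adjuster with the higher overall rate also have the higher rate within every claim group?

Simple: the senior adjuster 842/903 = 93.2%, Adjuster 1 696/799 = 87.1% → the senior adjuster
Moderate: the senior adjuster 645/764 = 84.4%, Adjuster 1 930/1200 = 77.5% → the senior adjuster
Complex: the senior adjuster 105/534 = 19.7%, Adjuster 1 94/879 = 10.7% → the senior adjuster
Overall: the senior adjuster 1592/2201 = 72.3%, Adjuster 1 1720/2878 = 59.8% → the senior adjuster
The senior adjuster wins overall and in every claim group — no reversal.

Yes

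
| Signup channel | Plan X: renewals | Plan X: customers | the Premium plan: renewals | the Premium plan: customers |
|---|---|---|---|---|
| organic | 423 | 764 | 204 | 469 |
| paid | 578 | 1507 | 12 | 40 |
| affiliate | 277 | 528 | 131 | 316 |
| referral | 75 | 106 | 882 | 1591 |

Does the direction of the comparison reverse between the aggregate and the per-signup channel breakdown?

Organic: Plan X 423/764 = 55.4%, the Premium plan 204/469 = 43.5% → Plan X
Paid: Plan X 578/1507 = 38.4%, the Premium plan 12/40 = 30.0% → Plan X
Affiliate: Plan X 277/528 = 52.5%, the Premium plan 131/316 = 41.5% → Plan X
Referral: Plan X 75/106 = 70.8%, the Premium plan 882/1591 = 55.4% → Plan X
Overall: Plan X 1353/2905 = 46.6%, the Premium plan 1229/2416 = 50.9% → the Premium plan
Plan X wins each signup group but the Premium plan wins overall — the comparison reverses. Plan X's customers skew toward paid, which has a lower base rate.

Yes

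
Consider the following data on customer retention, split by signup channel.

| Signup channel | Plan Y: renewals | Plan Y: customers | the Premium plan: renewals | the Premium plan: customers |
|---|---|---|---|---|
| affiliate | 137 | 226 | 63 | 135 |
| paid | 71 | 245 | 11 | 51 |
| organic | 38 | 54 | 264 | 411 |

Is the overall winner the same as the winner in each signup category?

Affiliate: Plan Y 137/226 = 60.6%, the Premium plan 63/135 = 46.7% → Plan Y
Paid: Plan Y 71/245 = 29.0%, the Premium plan 11/51 = 21.6% → Plan Y
Organic: Plan Y 38/54 = 70.4%, the Premium plan 264/411 = 64.2% → Plan Y
Overall: Plan Y 246/525 = 46.9%, the Premium plan 338/597 = 56.6% → the Premium plan
Plan Y wins each signup group but the Premium plan wins overall — the comparison reverses. Plan Y's customers skew toward paid, which has a lower base rate.

No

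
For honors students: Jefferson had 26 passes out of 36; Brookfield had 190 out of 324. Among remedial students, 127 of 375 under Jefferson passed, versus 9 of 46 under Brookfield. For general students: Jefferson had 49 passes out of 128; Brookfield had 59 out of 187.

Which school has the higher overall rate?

Brookfield

Honors: Jefferson 26/36 = 72.2%, Brookfield 190/324 = 58.6% → Jefferson
Remedial: Jefferson 127/375 = 33.9%, Brookfield 9/46 = 19.6% → Jefferson
General: Jefferson 49/128 = 38.3%, Brookfield 59/187 = 31.6% → Jefferson
Overall: Jefferson 202/539 = 37.5%, Brookfield 258/557 = 46.3% → Brookfield
(Jefferson wins every student group but Brookfield wins overall — Jefferson's students skew toward the low-rate remedial group.)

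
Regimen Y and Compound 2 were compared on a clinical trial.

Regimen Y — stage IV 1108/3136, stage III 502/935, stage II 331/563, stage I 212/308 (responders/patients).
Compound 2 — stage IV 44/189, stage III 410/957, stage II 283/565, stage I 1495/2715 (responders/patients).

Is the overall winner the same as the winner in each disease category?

Stage IV: Regimen Y 1108/3136 = 35.3%, Compound 2 44/189 = 23.3% → Regimen Y
Stage III: Regimen Y 502/935 = 53.7%, Compound 2 410/957 = 42.8% → Regimen Y
Stage II: Regimen Y 331/563 = 58.8%, Compound 2 283/565 = 50.1% → Regimen Y
Stage I: Regimen Y 212/308 = 68.8%, Compound 2 1495/2715 = 55.1% → Regimen Y
Overall: Regimen Y 2153/4942 = 43.6%, Compound 2 2232/4426 = 50.4% → Compound 2
Regimen Y wins each disease group but Compound 2 wins overall — the comparison reverses. Regimen Y's patients skew toward stage IV, which has a lower base rate.

No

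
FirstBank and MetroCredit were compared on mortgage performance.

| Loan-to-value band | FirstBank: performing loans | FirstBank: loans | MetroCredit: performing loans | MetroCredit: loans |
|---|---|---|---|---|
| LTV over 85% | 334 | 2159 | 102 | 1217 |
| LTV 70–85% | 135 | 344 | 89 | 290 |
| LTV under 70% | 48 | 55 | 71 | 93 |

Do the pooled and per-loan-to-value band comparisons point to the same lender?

Yes

LTV over 85%: FirstBank 334/2159 = 15.5%, MetroCredit 102/1217 = 8.4% → FirstBank
LTV 70–85%: FirstBank 135/344 = 39.2%, MetroCredit 89/290 = 30.7% → FirstBank
LTV under 70%: FirstBank 48/55 = 87.3%, MetroCredit 71/93 = 76.3% → FirstBank
Overall: FirstBank 517/2558 = 20.2%, MetroCredit 262/1600 = 16.4% → FirstBank
FirstBank wins overall and in every loan-to-value group — no reversal.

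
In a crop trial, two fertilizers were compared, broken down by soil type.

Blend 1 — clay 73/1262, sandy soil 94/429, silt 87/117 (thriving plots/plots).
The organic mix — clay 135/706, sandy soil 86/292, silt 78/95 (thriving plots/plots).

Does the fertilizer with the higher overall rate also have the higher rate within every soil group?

Clay: Blend 1 73/1262 = 5.8%, the organic mix 135/706 = 19.1% → the organic mix
Sandy soil: Blend 1 94/429 = 21.9%, the organic mix 86/292 = 29.5% → the organic mix
Silt: Blend 1 87/117 = 74.4%, the organic mix 78/95 = 82.1% → the organic mix
Overall: Blend 1 254/1808 = 14.0%, the organic mix 299/1093 = 27.4% → the organic mix
The organic mix wins overall and in every soil group — no reversal.

Yes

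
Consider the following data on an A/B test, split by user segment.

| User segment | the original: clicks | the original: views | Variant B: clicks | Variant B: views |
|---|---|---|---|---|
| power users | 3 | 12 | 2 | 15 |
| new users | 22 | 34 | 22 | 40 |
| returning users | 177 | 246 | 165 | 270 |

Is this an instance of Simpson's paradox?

No

Power users: the original 3/12 = 25.0%, Variant B 2/15 = 13.3% → the original
New users: the original 22/34 = 64.7%, Variant B 22/40 = 55.0% → the original
Returning users: the original 177/246 = 72.0%, Variant B 165/270 = 61.1% → the original
Overall: the original 202/292 = 69.2%, Variant B 189/325 = 58.2% → the original
The original wins overall and in every user group — no reversal.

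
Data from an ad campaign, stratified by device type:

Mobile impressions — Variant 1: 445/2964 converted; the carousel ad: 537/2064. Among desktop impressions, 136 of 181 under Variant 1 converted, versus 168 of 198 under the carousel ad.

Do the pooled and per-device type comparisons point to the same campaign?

Yes

Mobile: Variant 1 445/2964 = 15.0%, the carousel ad 537/2064 = 26.0% → the carousel ad
Desktop: Variant 1 136/181 = 75.1%, the carousel ad 168/198 = 84.8% → the carousel ad
Overall: Variant 1 581/3145 = 18.5%, the carousel ad 705/2262 = 31.2% → the carousel ad
The carousel ad wins overall and in every device group — no reversal.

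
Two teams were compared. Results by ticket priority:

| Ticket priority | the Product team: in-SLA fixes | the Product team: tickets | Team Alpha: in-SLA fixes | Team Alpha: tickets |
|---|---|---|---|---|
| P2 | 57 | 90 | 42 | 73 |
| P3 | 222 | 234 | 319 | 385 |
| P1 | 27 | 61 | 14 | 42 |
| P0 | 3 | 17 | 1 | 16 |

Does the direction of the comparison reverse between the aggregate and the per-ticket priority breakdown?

P2: the Product team 57/90 = 63.3%, Team Alpha 42/73 = 57.5% → the Product team
P3: the Product team 222/234 = 94.9%, Team Alpha 319/385 = 82.9% → the Product team
P1: the Product team 27/61 = 44.3%, Team Alpha 14/42 = 33.3% → the Product team
P0: the Product team 3/17 = 17.6%, Team Alpha 1/16 = 6.2% → the Product team
Overall: the Product team 309/402 = 76.9%, Team Alpha 376/516 = 72.9% → the Product team
The Product team wins overall and in every ticket group — no reversal.

No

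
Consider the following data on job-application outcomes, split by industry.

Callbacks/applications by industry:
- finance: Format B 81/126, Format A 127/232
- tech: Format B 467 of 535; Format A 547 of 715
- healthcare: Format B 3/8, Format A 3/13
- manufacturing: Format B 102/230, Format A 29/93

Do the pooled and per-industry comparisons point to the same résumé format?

Yes

Finance: Format B 81/126 = 64.3%, Format A 127/232 = 54.7% → Format B
Tech: Format B 467/535 = 87.3%, Format A 547/715 = 76.5% → Format B
Healthcare: Format B 3/8 = 37.5%, Format A 3/13 = 23.1% → Format B
Manufacturing: Format B 102/230 = 44.3%, Format A 29/93 = 31.2% → Format B
Overall: Format B 653/899 = 72.6%, Format A 706/1053 = 67.0% → Format B
Format B wins overall and in every industry group — no reversal.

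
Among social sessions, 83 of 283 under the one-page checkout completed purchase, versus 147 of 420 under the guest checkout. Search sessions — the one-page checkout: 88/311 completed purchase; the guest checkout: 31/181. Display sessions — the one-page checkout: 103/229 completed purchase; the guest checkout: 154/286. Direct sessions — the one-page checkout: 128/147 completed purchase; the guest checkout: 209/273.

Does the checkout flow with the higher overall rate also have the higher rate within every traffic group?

Social: the one-page checkout 83/283 = 29.3%, the guest checkout 147/420 = 35.0% → the guest checkout
Search: the one-page checkout 88/311 = 28.3%, the guest checkout 31/181 = 17.1% → the one-page checkout
Display: the one-page checkout 103/229 = 45.0%, the guest checkout 154/286 = 53.8% → the guest checkout
Direct: the one-page checkout 128/147 = 87.1%, the guest checkout 209/273 = 76.6% → the one-page checkout
Overall: the one-page checkout 402/970 = 41.4%, the guest checkout 541/1160 = 46.6% → the guest checkout
Neither sweeps: the one-page checkout wins 2 of 4 groups, the guest checkout wins 2. The guest checkout wins overall but not every group — no Simpson reversal.

No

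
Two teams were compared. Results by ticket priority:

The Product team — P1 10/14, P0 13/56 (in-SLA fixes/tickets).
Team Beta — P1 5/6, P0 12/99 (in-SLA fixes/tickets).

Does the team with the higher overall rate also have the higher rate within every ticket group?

No

P1: the Product team 10/14 = 71.4%, Team Beta 5/6 = 83.3% → Team Beta
P0: the Product team 13/56 = 23.2%, Team Beta 12/99 = 12.1% → the Product team
Overall: the Product team 23/70 = 32.9%, Team Beta 17/105 = 16.2% → the Product team
Neither sweeps: the Product team wins 1 of 2 groups, Team Beta wins 1. The Product team wins overall but not every group — no Simpson reversal.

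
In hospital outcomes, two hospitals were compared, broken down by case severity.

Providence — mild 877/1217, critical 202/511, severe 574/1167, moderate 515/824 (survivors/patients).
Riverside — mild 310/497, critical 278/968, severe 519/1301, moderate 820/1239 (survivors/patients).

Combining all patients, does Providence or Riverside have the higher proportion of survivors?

Providence

Mild: Providence 877/1217 = 72.1%, Riverside 310/497 = 62.4% → Providence
Critical: Providence 202/511 = 39.5%, Riverside 278/968 = 28.7% → Providence
Severe: Providence 574/1167 = 49.2%, Riverside 519/1301 = 39.9% → Providence
Moderate: Providence 515/824 = 62.5%, Riverside 820/1239 = 66.2% → Riverside
Overall: Providence 2168/3719 = 58.3%, Riverside 1927/4005 = 48.1% → Providence
(Neither sweeps every case group, but Providence has the higher pooled rate.)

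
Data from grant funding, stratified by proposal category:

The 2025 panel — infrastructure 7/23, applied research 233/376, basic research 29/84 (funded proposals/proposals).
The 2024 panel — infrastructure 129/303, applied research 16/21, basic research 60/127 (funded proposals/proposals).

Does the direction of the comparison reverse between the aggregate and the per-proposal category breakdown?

Yes

Infrastructure: the 2025 panel 7/23 = 30.4%, the 2024 panel 129/303 = 42.6% → the 2024 panel
Applied research: the 2025 panel 233/376 = 62.0%, the 2024 panel 16/21 = 76.2% → the 2024 panel
Basic research: the 2025 panel 29/84 = 34.5%, the 2024 panel 60/127 = 47.2% → the 2024 panel
Overall: the 2025 panel 269/483 = 55.7%, the 2024 panel 205/451 = 45.5% → the 2025 panel
The 2024 panel wins each proposal group but the 2025 panel wins overall — the comparison reverses. The 2024 panel's proposals skew toward infrastructure, which has a lower base rate.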